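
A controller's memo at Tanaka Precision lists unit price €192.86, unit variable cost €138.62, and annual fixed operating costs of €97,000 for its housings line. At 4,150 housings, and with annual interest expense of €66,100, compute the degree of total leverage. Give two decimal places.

3.63

At 4,150 units, contribution = 4,150 × €54.24 = €225,096.00.
Subtracting fixed costs: EBIT = €225,096.00 − €97,000 = €128,096.00. Interest = €66,100.00.
DOL = €225,096.00 ÷ €128,096.00 = 1.7572; DFL = €128,096.00 ÷ €61,996.00 = 2.0662.
DCL = DOL × DFL = 1.7572 × 2.0662 = 3.6307.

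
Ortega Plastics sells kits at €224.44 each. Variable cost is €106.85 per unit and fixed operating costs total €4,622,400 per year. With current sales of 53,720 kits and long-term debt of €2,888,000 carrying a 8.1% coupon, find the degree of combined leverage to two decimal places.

At 53,720 units, contribution = 53,720 × €117.59 = €6,316,934.80.
Operating income = contribution − fixed costs = €6,316,934.80 − €4,622,400 = €1,694,534.80. Interest = €233,928.00, so EBIT − I = €1,460,606.80.
Degree of total leverage = total CM / (EBIT − interest) = €6,316,934.80 / €1,460,606.80 = 4.3249.

4.32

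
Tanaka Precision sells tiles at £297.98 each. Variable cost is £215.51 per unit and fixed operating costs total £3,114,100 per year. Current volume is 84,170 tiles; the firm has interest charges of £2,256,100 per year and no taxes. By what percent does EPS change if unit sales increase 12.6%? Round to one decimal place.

At 84,170 units, contribution = 84,170 × £82.47 = £6,941,499.90.
EBIT = £6,941,499.90 − £3,114,100 = £3,827,399.90.
Interest = £2,256,100.00, so EBIT − I = £1,571,299.90.
Degree of combined leverage = contribution ÷ (EBIT − I) = £6,941,499.90 ÷ £1,571,299.90 = 4.4177.
EPS therefore changes by 4.4177 × (+12.6%) = +55.7%.

+55.7%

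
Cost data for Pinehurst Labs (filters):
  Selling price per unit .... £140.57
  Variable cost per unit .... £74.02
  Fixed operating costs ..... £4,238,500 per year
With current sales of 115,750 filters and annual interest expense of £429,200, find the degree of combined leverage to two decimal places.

2.54

Contribution at this volume is 115,750 × £66.55 = £7,703,162.50.
Operating income = contribution − fixed costs = £7,703,162.50 − £4,238,500 = £3,464,662.50. Interest = £429,200.00, so EBIT − I = £3,035,462.50.
DCL = contribution ÷ (EBIT − I) = £7,703,162.50 ÷ £3,035,462.50 = 2.5377.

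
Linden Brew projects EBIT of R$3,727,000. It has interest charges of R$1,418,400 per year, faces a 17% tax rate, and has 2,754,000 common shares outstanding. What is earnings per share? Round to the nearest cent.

R$0.70

Interest = R$1,418,400.00, so EBT = R$3,727,000 − R$1,418,400.00 = R$2,308,600.00.
Net income = R$2,308,600.00 × (1 − 0.17) = R$1,916,138.00.
EPS = R$1,916,138.00 ÷ 2,754,000 = R$0.70.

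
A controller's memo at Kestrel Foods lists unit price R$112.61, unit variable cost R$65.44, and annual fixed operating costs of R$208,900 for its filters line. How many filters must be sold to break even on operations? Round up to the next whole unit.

4,429 filters

Each unit contributes R$112.61 − R$65.44 = R$47.17.
Units to break even: R$208,900 ÷ R$47.17 = 4,428.66, rounded up to 4,429.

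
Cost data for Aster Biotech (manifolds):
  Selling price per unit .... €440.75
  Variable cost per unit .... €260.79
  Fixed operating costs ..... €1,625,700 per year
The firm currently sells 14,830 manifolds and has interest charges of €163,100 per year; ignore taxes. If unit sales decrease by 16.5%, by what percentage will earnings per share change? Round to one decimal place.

-50.0%

Total contribution margin = 14,830 × €179.96 = €2,668,806.80.
EBIT = €2,668,806.80 − €1,625,700 = €1,043,106.80.
Interest = €163,100.00, so EBIT − I = €880,006.80.
DCL = total CM / (EBIT − I) = €2,668,806.80 / €880,006.80 = 3.0327.
EPS therefore changes by 3.0327 × (-16.5%) = -50.0%.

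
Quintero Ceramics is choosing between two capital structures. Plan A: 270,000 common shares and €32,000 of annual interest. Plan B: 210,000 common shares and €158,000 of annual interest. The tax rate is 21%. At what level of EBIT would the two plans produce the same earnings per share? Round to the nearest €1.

€599,000

At indifference, (EBIT − 32,000)(1 − t)/270,000 = (EBIT − 158,000)(1 − t)/210,000.
Cancelling (1 − t) and cross-multiplying: 210,000·(EBIT − 32,000) = 270,000·(EBIT − 158,000).
Solving, EBIT = (158,000·270,000 − 32,000·210,000) / (270,000 − 210,000) = 35,940,000,000 / 60,000 = 599,000.00.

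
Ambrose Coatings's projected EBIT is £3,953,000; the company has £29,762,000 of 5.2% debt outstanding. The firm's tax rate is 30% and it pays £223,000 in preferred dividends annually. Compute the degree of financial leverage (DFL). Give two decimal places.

1.89

Interest = £1,547,624.00.
Pre-tax preferred-dividend burden = £223,000 ÷ (1 − 0.30) = £318,571.43.
DFL = EBIT ÷ [EBIT − I − D_p/(1−t)] = £3,953,000 ÷ [£3,953,000 − £1,547,624.00 − £318,571.43] = £3,953,000 ÷ £2,086,804.57 = 1.8943.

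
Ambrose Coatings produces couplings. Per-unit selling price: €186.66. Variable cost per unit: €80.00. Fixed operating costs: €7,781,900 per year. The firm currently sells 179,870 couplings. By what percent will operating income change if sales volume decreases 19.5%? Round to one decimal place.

At 179,870 units, contribution = 179,870 × €106.66 = €19,184,934.20.
Subtracting fixed costs: EBIT = €19,184,934.20 − €7,781,900 = €11,403,034.20.
Degree of operating leverage = €19,184,934.20 / €11,403,034.20 = 1.6824.
%ΔEBIT = DOL × %ΔSales = 1.6824 × -19.5% = -32.8%.

-32.8%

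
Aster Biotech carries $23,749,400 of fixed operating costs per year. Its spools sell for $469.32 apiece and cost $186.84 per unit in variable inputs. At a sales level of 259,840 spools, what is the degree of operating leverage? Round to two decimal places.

Contribution at this volume is 259,840 × $282.48 = $73,399,603.20.
Subtracting fixed costs: EBIT = $73,399,603.20 − $23,749,400 = $49,650,203.20.
DOL = contribution ÷ EBIT = $73,399,603.20 ÷ $49,650,203.20 = 1.4783.

1.48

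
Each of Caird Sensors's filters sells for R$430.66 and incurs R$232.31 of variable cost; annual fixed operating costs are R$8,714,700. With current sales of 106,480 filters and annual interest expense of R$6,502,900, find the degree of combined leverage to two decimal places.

3.58

At 106,480 units, contribution = 106,480 × R$198.35 = R$21,120,308.00.
EBIT = R$21,120,308.00 − R$8,714,700 = R$12,405,608.00. Interest = R$6,502,900.00.
DOL = R$21,120,308.00 ÷ R$12,405,608.00 = 1.7025; DFL = R$12,405,608.00 ÷ R$5,902,708.00 = 2.1017.
DCL = DOL × DFL = 1.7025 × 2.1017 = 3.5781.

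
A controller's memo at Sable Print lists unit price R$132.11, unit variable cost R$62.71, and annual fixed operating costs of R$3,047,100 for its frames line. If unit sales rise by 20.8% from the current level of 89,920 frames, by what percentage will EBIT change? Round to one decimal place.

Total contribution margin = 89,920 × R$69.40 = R$6,240,448.00.
Subtracting fixed costs: EBIT = R$6,240,448.00 − R$3,047,100 = R$3,193,348.00.
Degree of operating leverage = R$6,240,448.00 / R$3,193,348.00 = 1.9542.
So EBIT moves 1.9542 × (+20.8%) = +40.6%.

+40.6%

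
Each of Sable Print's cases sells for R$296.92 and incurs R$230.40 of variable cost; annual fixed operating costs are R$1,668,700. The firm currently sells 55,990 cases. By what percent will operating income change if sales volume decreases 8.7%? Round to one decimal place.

-15.8%

Total contribution margin = 55,990 × R$66.52 = R$3,724,454.80.
EBIT = R$3,724,454.80 − R$1,668,700 = R$2,055,754.80.
Degree of operating leverage = R$3,724,454.80 / R$2,055,754.80 = 1.8117.
So EBIT moves 1.8117 × (-8.7%) = -15.8%.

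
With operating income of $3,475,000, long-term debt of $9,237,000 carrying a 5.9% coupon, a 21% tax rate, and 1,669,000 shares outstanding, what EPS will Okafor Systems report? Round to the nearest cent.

$1.39

Pre-tax income = $3,475,000 − $544,983.00 = $2,930,017.00.
After tax at 21%: net income = $2,930,017.00 × 0.79 = $2,314,713.43.
EPS = $2,314,713.43 ÷ 1,669,000 = $1.39.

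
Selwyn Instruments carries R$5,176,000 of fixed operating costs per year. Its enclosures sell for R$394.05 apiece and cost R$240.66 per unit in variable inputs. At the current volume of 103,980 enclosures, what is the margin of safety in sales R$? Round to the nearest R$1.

R$27,676,476

Unit CM = price − variable cost = R$394.05 − R$240.66 = R$153.39. Break-even units = R$5,176,000 ÷ R$153.39 = 33,744.05; break-even revenue = 33,744.05 × R$394.05 = R$13,296,843.34.
Current sales = 103,980 × R$394.05 = R$40,973,319.00.
Margin of safety = R$40,973,319.00 − R$13,296,843.34 = R$27,676,476.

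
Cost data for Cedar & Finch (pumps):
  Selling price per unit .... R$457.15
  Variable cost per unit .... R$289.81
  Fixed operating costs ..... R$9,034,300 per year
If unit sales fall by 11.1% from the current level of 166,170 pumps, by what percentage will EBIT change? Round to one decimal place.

-16.4%

At 166,170 units, contribution = 166,170 × R$167.34 = R$27,806,887.80.
EBIT = R$27,806,887.80 − R$9,034,300 = R$18,772,587.80.
So DOL = total CM / EBIT = R$27,806,887.80 / R$18,772,587.80 = 1.4812.
Operating income changes by 1.4812 × -11.1% = -16.4%.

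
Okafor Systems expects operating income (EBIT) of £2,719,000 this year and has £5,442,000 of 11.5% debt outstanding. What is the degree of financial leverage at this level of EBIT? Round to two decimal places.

Interest = £625,830.00.
Degree of financial leverage = EBIT / (EBIT − interest) = £2,719,000 / £2,093,170.00 = 1.2990.

1.30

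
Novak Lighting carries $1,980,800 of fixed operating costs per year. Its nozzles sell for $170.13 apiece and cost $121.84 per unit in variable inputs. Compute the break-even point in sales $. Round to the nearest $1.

$6,978,536

CM per unit = $170.13 − $121.84 = $48.29; CM ratio = $48.29 / $170.13 = 0.2838.
Break-even revenue = fixed costs × price ÷ CM = $1,980,800 × $170.13 ÷ $48.29 = $6,978,536.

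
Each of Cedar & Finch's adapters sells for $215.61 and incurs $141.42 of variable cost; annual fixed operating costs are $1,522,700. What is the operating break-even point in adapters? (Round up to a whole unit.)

20,525 adapters

Unit CM = price − variable cost = $215.61 − $141.42 = $74.19.
Break-even volume = fixed costs ÷ CM per unit = $1,522,700 ÷ $74.19 = 20,524.33, so 20,525 adapters.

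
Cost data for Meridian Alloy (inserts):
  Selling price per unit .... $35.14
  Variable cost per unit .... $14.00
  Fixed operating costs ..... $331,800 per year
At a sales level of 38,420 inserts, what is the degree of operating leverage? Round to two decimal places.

Total contribution margin = 38,420 × $21.14 = $812,198.80.
Subtracting fixed costs: EBIT = $812,198.80 − $331,800 = $480,398.80.
So DOL = total CM / EBIT = $812,198.80 / $480,398.80 = 1.6907.

1.69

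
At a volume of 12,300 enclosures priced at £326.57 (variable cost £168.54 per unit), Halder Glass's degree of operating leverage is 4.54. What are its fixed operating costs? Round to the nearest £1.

£1,515,626

Contribution at this volume is 12,300 × £158.03 = £1,943,769.00.
Since DOL = CM ÷ EBIT, EBIT = £1,943,769.00 ÷ 4.54 = £428,142.95.
Fixed costs = CM − EBIT = £1,943,769.00 − £428,142.95 = £1,515,626.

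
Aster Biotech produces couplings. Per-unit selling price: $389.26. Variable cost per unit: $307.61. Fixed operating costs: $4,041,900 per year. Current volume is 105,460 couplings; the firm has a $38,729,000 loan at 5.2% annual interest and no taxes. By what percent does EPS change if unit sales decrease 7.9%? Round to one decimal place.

-26.6%

At 105,460 units, contribution = 105,460 × $81.65 = $8,610,809.00.
Subtracting fixed costs: EBIT = $8,610,809.00 − $4,041,900 = $4,568,909.00.
Interest = $2,013,908.00, so EBIT − I = $2,555,001.00.
DCL = total CM / (EBIT − I) = $8,610,809.00 / $2,555,001.00 = 3.3702.
%ΔEPS = DCL × %ΔSales = 3.3702 × -7.9% = -26.6%.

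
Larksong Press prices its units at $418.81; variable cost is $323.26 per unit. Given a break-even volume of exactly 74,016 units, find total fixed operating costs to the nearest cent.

Each unit contributes $418.81 − $323.26 = $95.55.
Fixed costs = break-even units × CM = 74,016 × $95.55 = $7,072,228.80.

$7,072,228.80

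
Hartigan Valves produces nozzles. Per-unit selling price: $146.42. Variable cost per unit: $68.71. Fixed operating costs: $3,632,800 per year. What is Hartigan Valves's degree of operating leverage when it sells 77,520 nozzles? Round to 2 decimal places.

Contribution at this volume is 77,520 × $77.71 = $6,024,079.20.
EBIT = $6,024,079.20 − $3,632,800 = $2,391,279.20.
Degree of operating leverage = $6,024,079.20 / $2,391,279.20 = 2.5192.

2.52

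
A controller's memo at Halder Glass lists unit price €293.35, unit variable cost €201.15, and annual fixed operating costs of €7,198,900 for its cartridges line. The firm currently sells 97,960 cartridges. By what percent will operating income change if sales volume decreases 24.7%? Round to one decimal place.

-121.7%

Contribution at this volume is 97,960 × €92.20 = €9,031,912.00.
Operating income = contribution − fixed costs = €9,031,912.00 − €7,198,900 = €1,833,012.00.
DOL = contribution ÷ EBIT = €9,031,912.00 ÷ €1,833,012.00 = 4.9274.
So EBIT moves 4.9274 × (-24.7%) = -121.7%.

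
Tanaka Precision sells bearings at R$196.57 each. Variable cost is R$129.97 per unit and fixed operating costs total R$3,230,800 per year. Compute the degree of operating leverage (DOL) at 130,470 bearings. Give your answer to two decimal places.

Contribution at this volume is 130,470 × R$66.60 = R$8,689,302.00.
Operating income = contribution − fixed costs = R$8,689,302.00 − R$3,230,800 = R$5,458,502.00.
Degree of operating leverage = R$8,689,302.00 / R$5,458,502.00 = 1.5919.

1.59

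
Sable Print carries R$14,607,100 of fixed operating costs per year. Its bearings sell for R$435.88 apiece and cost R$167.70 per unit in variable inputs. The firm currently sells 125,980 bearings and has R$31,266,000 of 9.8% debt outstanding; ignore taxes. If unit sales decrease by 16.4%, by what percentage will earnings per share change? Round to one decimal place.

At 125,980 units, contribution = 125,980 × R$268.18 = R$33,785,316.40.
EBIT = R$33,785,316.40 − R$14,607,100 = R$19,178,216.40.
After interest of R$3,064,068.00, pre-tax earnings = R$16,114,148.40.
DCL = total CM / (EBIT − I) = R$33,785,316.40 / R$16,114,148.40 = 2.0966.
EPS therefore changes by 2.0966 × (-16.4%) = -34.4%.

-34.4%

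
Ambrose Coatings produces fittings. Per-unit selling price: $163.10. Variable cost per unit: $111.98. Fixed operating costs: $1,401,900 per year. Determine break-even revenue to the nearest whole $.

$4,472,807

Contribution margin per unit = $163.10 − $111.98 = $51.12, a CM ratio of $51.12 ÷ $163.10 = 0.3134.
Break-even revenue = fixed costs × price ÷ CM = $1,401,900 × $163.10 ÷ $51.12 = $4,472,807.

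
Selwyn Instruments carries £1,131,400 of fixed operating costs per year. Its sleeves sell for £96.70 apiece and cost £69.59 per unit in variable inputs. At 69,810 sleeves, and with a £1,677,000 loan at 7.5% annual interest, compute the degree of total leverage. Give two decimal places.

At 69,810 units, contribution = 69,810 × £27.11 = £1,892,549.10.
Operating income = contribution − fixed costs = £1,892,549.10 − £1,131,400 = £761,149.10. Interest = £125,775.00.
DOL = £1,892,549.10 ÷ £761,149.10 = 2.4864; DFL = £761,149.10 ÷ £635,374.10 = 1.1980.
Combined leverage = 2.4864 × 1.1980 = 2.9787.

2.98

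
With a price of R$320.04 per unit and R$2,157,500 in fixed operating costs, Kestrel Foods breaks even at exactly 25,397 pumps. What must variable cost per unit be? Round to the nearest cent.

Contribution per unit must be FC / Q = R$2,157,500 / 25,397 = R$84.9510.
Hence VC = price − CM = R$320.04 − R$84.9510 = R$235.09.

R$235.09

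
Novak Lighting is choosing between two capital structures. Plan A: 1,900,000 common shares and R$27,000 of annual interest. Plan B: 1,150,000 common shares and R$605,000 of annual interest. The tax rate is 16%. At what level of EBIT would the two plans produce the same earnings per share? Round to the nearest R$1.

R$1,491,267

At indifference, (EBIT − 27,000)(1 − t)/1,900,000 = (EBIT − 605,000)(1 − t)/1,150,000.
Cancelling (1 − t) and cross-multiplying: 1,150,000·(EBIT − 27,000) = 1,900,000·(EBIT − 605,000).
EBIT × (1,900,000 − 1,150,000) = 605,000 × 1,900,000 − 27,000 × 1,150,000 = 1,118,450,000,000, so EBIT = 1,118,450,000,000 ÷ 750,000 = 1,491,266.67.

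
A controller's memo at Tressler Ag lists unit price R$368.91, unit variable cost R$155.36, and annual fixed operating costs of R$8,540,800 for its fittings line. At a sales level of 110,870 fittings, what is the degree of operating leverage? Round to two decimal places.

1.56

Contribution at this volume is 110,870 × R$213.55 = R$23,676,288.50.
EBIT = R$23,676,288.50 − R$8,540,800 = R$15,135,488.50.
DOL = contribution ÷ EBIT = R$23,676,288.50 ÷ R$15,135,488.50 = 1.5643.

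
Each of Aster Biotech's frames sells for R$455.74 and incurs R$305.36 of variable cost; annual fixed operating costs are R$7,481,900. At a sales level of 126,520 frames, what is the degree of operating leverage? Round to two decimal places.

Contribution at this volume is 126,520 × R$150.38 = R$19,026,077.60.
Subtracting fixed costs: EBIT = R$19,026,077.60 − R$7,481,900 = R$11,544,177.60.
Degree of operating leverage = R$19,026,077.60 / R$11,544,177.60 = 1.6481.

1.65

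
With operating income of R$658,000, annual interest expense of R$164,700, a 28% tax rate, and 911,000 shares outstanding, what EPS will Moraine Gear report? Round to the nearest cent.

Interest = R$164,700.00, so EBT = R$658,000 − R$164,700.00 = R$493,300.00.
After tax at 28%: net income = R$493,300.00 × 0.72 = R$355,176.00.
EPS = R$355,176.00 ÷ 911,000 = R$0.39.

R$0.39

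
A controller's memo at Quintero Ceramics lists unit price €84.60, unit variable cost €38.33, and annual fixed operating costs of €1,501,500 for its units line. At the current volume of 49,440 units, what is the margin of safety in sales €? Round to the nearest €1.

€1,437,284

Contribution margin per unit = €84.60 − €38.33 = €46.27. Break-even units = €1,501,500 ÷ €46.27 = 32,450.83; break-even revenue = 32,450.83 × €84.60 = €2,745,340.39.
Actual sales revenue = 49,440 × €84.60 = €4,182,624.00.
Margin of safety = €4,182,624.00 − €2,745,340.39 = €1,437,284.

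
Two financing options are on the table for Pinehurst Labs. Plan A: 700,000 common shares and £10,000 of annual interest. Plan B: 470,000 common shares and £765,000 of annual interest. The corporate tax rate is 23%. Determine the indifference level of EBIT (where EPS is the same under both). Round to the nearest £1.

£2,307,826

Set EPS_A = EPS_B: (EBIT − £10,000)(1 − 0.23) ÷ 700,000 = (EBIT − £765,000)(1 − 0.23) ÷ 470,000.
Cancelling (1 − t) and cross-multiplying: 470,000·(EBIT − 10,000) = 700,000·(EBIT − 765,000).
EBIT × (700,000 − 470,000) = 765,000 × 700,000 − 10,000 × 470,000 = 530,800,000,000, so EBIT = 530,800,000,000 ÷ 230,000 = 2,307,826.09.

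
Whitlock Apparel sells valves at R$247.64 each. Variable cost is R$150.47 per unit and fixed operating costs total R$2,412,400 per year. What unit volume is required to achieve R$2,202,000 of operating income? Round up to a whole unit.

47,488 valves

Contribution margin per unit = R$247.64 − R$150.47 = R$97.17.
Need Q such that Q × R$97.17 − R$2,412,400 = R$2,202,000, i.e. Q = R$4,614,400 / R$97.17 = 47,487.91 → 47,488.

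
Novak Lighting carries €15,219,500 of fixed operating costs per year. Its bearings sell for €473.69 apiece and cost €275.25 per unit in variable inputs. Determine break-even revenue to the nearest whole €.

€36,329,999

CM per unit = €473.69 − €275.25 = €198.44; CM ratio = €198.44 / €473.69 = 0.4189.
Break-even revenue = fixed costs × price ÷ CM = €15,219,500 × €473.69 ÷ €198.44 = €36,329,999.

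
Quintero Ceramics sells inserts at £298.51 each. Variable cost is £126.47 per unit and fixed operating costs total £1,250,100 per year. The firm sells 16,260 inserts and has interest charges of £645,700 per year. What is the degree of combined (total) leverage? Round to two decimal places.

3.10

Contribution at this volume is 16,260 × £172.04 = £2,797,370.40.
Subtracting fixed costs: EBIT = £2,797,370.40 − £1,250,100 = £1,547,270.40. Interest = £645,700.00.
DOL = £2,797,370.40 ÷ £1,547,270.40 = 1.8079; DFL = £1,547,270.40 ÷ £901,570.40 = 1.7162.
DCL = DOL × DFL = 1.8079 × 1.7162 = 3.1027.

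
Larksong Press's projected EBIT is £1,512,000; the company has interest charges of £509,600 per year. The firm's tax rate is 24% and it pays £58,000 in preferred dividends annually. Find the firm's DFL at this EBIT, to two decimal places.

Interest = £509,600.00.
Pre-tax preferred-dividend burden = £58,000 ÷ (1 − 0.24) = £76,315.79.
DFL = EBIT ÷ [EBIT − I − D_p/(1−t)] = £1,512,000 ÷ [£1,512,000 − £509,600.00 − £76,315.79] = £1,512,000 ÷ £926,084.21 = 1.6327.

1.63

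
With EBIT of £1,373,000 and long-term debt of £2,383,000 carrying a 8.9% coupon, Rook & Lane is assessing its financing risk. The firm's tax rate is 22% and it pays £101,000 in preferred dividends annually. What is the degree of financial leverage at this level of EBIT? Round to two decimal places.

1.33

Annual interest charges come to £212,087.00.
Preferred dividends grossed up pre-tax: £101,000 / (1 − 0.22) = £129,487.18.
DFL = EBIT ÷ [EBIT − I − D_p/(1−t)] = £1,373,000 ÷ [£1,373,000 − £212,087.00 − £129,487.18] = £1,373,000 ÷ £1,031,425.82 = 1.3312.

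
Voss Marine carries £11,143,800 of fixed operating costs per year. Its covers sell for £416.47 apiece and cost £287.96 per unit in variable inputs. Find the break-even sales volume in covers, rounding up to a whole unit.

86,716 covers

Contribution margin per unit = £416.47 − £287.96 = £128.51.
Break-even volume = fixed costs ÷ CM per unit = £11,143,800 ÷ £128.51 = 86,715.43, so 86,716 covers.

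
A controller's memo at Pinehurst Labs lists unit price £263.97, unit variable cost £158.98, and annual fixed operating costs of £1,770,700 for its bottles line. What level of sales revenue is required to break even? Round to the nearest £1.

£4,451,964

Contribution margin per unit = £263.97 − £158.98 = £104.99, a CM ratio of £104.99 ÷ £263.97 = 0.3977.
Break-even revenue = fixed costs × price ÷ CM = £1,770,700 × £263.97 ÷ £104.99 = £4,451,964.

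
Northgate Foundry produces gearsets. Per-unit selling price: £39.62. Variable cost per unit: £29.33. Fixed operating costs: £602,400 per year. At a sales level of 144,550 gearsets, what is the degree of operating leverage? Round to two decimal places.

Contribution at this volume is 144,550 × £10.29 = £1,487,419.50.
EBIT = £1,487,419.50 − £602,400 = £885,019.50.
So DOL = total CM / EBIT = £1,487,419.50 / £885,019.50 = 1.6807.

1.68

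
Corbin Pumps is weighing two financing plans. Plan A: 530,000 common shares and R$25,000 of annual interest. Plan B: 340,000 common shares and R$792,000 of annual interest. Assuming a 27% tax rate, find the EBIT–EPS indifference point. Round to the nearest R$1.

At indifference, (EBIT − 25,000)(1 − t)/530,000 = (EBIT − 792,000)(1 − t)/340,000.
The (1 − t) factor cancels: (EBIT − 25,000) × 340,000 = (EBIT − 792,000) × 530,000.
Solving, EBIT = (792,000·530,000 − 25,000·340,000) / (530,000 − 340,000) = 411,260,000,000 / 190,000 = 2,164,526.32.

R$2,164,526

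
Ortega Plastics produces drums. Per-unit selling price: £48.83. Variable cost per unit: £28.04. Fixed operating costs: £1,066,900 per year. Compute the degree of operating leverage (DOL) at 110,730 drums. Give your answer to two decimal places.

1.86

Contribution at this volume is 110,730 × £20.79 = £2,302,076.70.
Subtracting fixed costs: EBIT = £2,302,076.70 − £1,066,900 = £1,235,176.70.
So DOL = total CM / EBIT = £2,302,076.70 / £1,235,176.70 = 1.8638.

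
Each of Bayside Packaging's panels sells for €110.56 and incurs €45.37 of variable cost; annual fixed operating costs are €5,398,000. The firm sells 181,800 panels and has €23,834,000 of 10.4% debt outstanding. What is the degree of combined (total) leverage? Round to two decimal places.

2.98

At 181,800 units, contribution = 181,800 × €65.19 = €11,851,542.00.
EBIT = €11,851,542.00 − €5,398,000 = €6,453,542.00. Interest = €2,478,736.00.
DOL = €11,851,542.00 ÷ €6,453,542.00 = 1.8364; DFL = €6,453,542.00 ÷ €3,974,806.00 = 1.6236.
Combined leverage = 1.8364 × 1.6236 = 2.9816.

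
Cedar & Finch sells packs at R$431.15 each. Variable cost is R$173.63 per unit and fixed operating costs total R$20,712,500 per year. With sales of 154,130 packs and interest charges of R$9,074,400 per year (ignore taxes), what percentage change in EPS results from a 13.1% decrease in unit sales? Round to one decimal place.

-52.5%

Total contribution margin = 154,130 × R$257.52 = R$39,691,557.60.
Operating income = contribution − fixed costs = R$39,691,557.60 − R$20,712,500 = R$18,979,057.60.
After interest of R$9,074,400.00, pre-tax earnings = R$9,904,657.60.
Degree of combined leverage = contribution ÷ (EBIT − I) = R$39,691,557.60 ÷ R$9,904,657.60 = 4.0074.
%ΔEPS = DCL × %ΔSales = 4.0074 × -13.1% = -52.5%.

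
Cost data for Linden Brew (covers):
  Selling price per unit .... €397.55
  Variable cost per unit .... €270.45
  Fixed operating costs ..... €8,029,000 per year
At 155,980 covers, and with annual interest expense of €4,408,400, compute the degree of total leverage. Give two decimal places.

At 155,980 units, contribution = 155,980 × €127.10 = €19,825,058.00.
EBIT = €19,825,058.00 − €8,029,000 = €11,796,058.00. Interest = €4,408,400.00, so EBIT − I = €7,387,658.00.
DCL = contribution ÷ (EBIT − I) = €19,825,058.00 ÷ €7,387,658.00 = 2.6835.

2.68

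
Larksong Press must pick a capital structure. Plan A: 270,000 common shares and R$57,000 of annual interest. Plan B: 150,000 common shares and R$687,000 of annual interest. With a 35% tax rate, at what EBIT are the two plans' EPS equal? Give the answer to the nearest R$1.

Set EPS_A = EPS_B: (EBIT − R$57,000)(1 − 0.35) ÷ 270,000 = (EBIT − R$687,000)(1 − 0.35) ÷ 150,000.
Cancelling (1 − t) and cross-multiplying: 150,000·(EBIT − 57,000) = 270,000·(EBIT − 687,000).
Solving, EBIT = (687,000·270,000 − 57,000·150,000) / (270,000 − 150,000) = 176,940,000,000 / 120,000 = 1,474,500.00.

R$1,474,500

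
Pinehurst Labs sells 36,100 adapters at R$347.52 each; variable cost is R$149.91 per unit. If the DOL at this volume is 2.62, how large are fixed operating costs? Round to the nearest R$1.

R$4,410,927

At 36,100 units, contribution = 36,100 × R$197.61 = R$7,133,721.00.
DOL = contribution / EBIT, so EBIT = R$7,133,721.00 / 2.62 = R$2,722,794.27.
And FC = contribution − EBIT = R$7,133,721.00 − R$2,722,794.27 = R$4,410,927.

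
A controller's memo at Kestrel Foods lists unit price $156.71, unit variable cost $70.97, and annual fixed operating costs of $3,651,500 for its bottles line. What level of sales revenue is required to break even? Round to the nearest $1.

$6,673,974

CM per unit = $156.71 − $70.97 = $85.74; CM ratio = $85.74 / $156.71 = 0.5471.
Break-even revenue = fixed costs × price ÷ CM = $3,651,500 × $156.71 ÷ $85.74 = $6,673,974.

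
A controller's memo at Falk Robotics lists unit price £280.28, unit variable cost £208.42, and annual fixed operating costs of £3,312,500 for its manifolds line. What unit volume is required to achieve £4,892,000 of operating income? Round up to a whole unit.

114,174 manifolds

Unit CM = price − variable cost = £280.28 − £208.42 = £71.86.
Required volume = (fixed costs + target profit) ÷ CM = (£3,312,500 + £4,892,000) ÷ £71.86 = 114,173.39, so 114,174 manifolds.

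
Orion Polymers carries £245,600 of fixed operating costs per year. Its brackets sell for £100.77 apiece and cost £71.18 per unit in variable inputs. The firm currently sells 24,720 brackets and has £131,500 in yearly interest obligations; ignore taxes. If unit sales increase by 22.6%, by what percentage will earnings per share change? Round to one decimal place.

+46.6%

Total contribution margin = 24,720 × £29.59 = £731,464.80.
EBIT = £731,464.80 − £245,600 = £485,864.80.
After interest of £131,500.00, pre-tax earnings = £354,364.80.
DCL = total CM / (EBIT − I) = £731,464.80 / £354,364.80 = 2.0642.
EPS therefore changes by 2.0642 × (+22.6%) = +46.6%.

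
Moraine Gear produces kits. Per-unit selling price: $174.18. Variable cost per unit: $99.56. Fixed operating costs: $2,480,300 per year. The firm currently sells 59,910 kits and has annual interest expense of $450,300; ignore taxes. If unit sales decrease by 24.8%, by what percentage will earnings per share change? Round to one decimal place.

Total contribution margin = 59,910 × $74.62 = $4,470,484.20.
EBIT = $4,470,484.20 − $2,480,300 = $1,990,184.20.
After interest of $450,300.00, pre-tax earnings = $1,539,884.20.
DCL = total CM / (EBIT − I) = $4,470,484.20 / $1,539,884.20 = 2.9031.
EPS therefore changes by 2.9031 × (-24.8%) = -72.0%.

-72.0%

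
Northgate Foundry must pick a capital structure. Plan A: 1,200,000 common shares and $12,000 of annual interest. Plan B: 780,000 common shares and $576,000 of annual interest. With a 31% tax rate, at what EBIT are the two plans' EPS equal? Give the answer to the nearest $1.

Set EPS_A = EPS_B: (EBIT − $12,000)(1 − 0.31) ÷ 1,200,000 = (EBIT − $576,000)(1 − 0.31) ÷ 780,000.
The (1 − t) factor cancels: (EBIT − 12,000) × 780,000 = (EBIT − 576,000) × 1,200,000.
Solving, EBIT = (576,000·1,200,000 − 12,000·780,000) / (1,200,000 − 780,000) = 681,840,000,000 / 420,000 = 1,623,428.57.

$1,623,429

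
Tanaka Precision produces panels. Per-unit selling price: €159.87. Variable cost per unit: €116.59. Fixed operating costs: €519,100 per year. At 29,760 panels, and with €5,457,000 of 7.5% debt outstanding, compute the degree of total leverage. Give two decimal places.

3.58

Contribution at this volume is 29,760 × €43.28 = €1,288,012.80.
EBIT = €1,288,012.80 − €519,100 = €768,912.80. Interest = €409,275.00.
DOL = €1,288,012.80 ÷ €768,912.80 = 1.6751; DFL = €768,912.80 ÷ €359,637.80 = 2.1380.
DCL = DOL × DFL = 1.6751 × 2.1380 = 3.5814.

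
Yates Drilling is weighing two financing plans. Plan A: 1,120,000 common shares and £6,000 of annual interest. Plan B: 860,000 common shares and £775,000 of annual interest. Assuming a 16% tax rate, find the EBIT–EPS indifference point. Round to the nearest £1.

£3,318,615

Set EPS_A = EPS_B: (EBIT − £6,000)(1 − 0.16) ÷ 1,120,000 = (EBIT − £775,000)(1 − 0.16) ÷ 860,000.
Cancelling (1 − t) and cross-multiplying: 860,000·(EBIT − 6,000) = 1,120,000·(EBIT − 775,000).
Solving, EBIT = (775,000·1,120,000 − 6,000·860,000) / (1,120,000 − 860,000) = 862,840,000,000 / 260,000 = 3,318,615.38.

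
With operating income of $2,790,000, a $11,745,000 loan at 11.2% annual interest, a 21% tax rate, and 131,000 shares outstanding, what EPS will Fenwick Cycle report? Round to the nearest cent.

Pre-tax income = $2,790,000 − $1,315,440.00 = $1,474,560.00.
After tax at 21%: net income = $1,474,560.00 × 0.79 = $1,164,902.40.
Per share: $1,164,902.40 / 131,000 shares = $8.89.

$8.89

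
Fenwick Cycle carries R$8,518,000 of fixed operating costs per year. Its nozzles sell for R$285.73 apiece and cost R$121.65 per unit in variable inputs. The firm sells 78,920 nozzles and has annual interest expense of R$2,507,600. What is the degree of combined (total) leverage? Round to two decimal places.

Total contribution margin = 78,920 × R$164.08 = R$12,949,193.60.
Subtracting fixed costs: EBIT = R$12,949,193.60 − R$8,518,000 = R$4,431,193.60. Interest = R$2,507,600.00.
DOL = R$12,949,193.60 ÷ R$4,431,193.60 = 2.9223; DFL = R$4,431,193.60 ÷ R$1,923,593.60 = 2.3036.
DCL = DOL × DFL = 2.9223 × 2.3036 = 6.7318.

6.73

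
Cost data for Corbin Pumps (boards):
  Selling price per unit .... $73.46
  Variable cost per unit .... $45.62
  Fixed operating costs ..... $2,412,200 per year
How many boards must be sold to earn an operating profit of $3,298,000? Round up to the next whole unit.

205,108 boards

Contribution margin per unit = $73.46 − $45.62 = $27.84.
Need Q such that Q × $27.84 − $2,412,200 = $3,298,000, i.e. Q = $5,710,200 / $27.84 = 205,107.76 → 205,108.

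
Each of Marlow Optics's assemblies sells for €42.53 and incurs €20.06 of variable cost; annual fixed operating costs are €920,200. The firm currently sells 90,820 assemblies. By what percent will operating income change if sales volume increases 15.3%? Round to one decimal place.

Total contribution margin = 90,820 × €22.47 = €2,040,725.40.
Operating income = contribution − fixed costs = €2,040,725.40 − €920,200 = €1,120,525.40.
Degree of operating leverage = €2,040,725.40 / €1,120,525.40 = 1.8212.
Operating income changes by 1.8212 × +15.3% = +27.9%.

+27.9%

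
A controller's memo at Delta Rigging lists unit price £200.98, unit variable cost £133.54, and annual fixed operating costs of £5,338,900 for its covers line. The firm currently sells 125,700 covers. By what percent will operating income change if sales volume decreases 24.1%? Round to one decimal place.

At 125,700 units, contribution = 125,700 × £67.44 = £8,477,208.00.
EBIT = £8,477,208.00 − £5,338,900 = £3,138,308.00.
So DOL = total CM / EBIT = £8,477,208.00 / £3,138,308.00 = 2.7012.
So EBIT moves 2.7012 × (-24.1%) = -65.1%.

-65.1%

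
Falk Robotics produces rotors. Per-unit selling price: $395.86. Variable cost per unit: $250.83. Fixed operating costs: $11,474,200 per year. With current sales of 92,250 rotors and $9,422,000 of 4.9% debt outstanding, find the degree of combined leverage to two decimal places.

9.27

Total contribution margin = 92,250 × $145.03 = $13,379,017.50.
Subtracting fixed costs: EBIT = $13,379,017.50 − $11,474,200 = $1,904,817.50. Interest = $461,678.00, so EBIT − I = $1,443,139.50.
DCL = contribution ÷ (EBIT − I) = $13,379,017.50 ÷ $1,443,139.50 = 9.2708.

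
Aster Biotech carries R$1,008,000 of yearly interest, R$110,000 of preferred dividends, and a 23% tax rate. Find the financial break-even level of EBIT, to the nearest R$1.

R$1,150,857

Grossing the preferred dividend up to pre-tax terms: R$110,000 / (1 − 0.23) = R$142,857.14.
EPS = 0 when EBIT covers interest plus the pre-tax preferred burden: R$1,008,000 + R$142,857.14 = R$1,150,857.14.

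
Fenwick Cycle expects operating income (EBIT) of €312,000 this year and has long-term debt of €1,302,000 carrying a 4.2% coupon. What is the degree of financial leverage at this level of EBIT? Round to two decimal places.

Annual interest charges come to €54,684.00.
Degree of financial leverage = EBIT / (EBIT − interest) = €312,000 / €257,316.00 = 1.2125.

1.21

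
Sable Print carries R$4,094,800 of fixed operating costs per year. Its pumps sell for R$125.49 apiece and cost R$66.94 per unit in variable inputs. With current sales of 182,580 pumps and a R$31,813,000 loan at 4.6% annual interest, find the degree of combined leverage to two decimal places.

2.08

At 182,580 units, contribution = 182,580 × R$58.55 = R$10,690,059.00.
Subtracting fixed costs: EBIT = R$10,690,059.00 − R$4,094,800 = R$6,595,259.00. Interest = R$1,463,398.00.
DOL = R$10,690,059.00 ÷ R$6,595,259.00 = 1.6209; DFL = R$6,595,259.00 ÷ R$5,131,861.00 = 1.2852.
DCL = DOL × DFL = 1.6209 × 1.2852 = 2.0832.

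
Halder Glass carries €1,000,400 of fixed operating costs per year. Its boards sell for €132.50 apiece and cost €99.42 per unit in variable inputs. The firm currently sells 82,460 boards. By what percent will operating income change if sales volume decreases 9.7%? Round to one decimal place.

Total contribution margin = 82,460 × €33.08 = €2,727,776.80.
Operating income = contribution − fixed costs = €2,727,776.80 − €1,000,400 = €1,727,376.80.
So DOL = total CM / EBIT = €2,727,776.80 / €1,727,376.80 = 1.5791.
%ΔEBIT = DOL × %ΔSales = 1.5791 × -9.7% = -15.3%.

-15.3%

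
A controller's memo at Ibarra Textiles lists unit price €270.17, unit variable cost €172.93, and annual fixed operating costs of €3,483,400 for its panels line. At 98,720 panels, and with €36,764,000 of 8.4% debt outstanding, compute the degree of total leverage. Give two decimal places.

3.17

Total contribution margin = 98,720 × €97.24 = €9,599,532.80.
Subtracting fixed costs: EBIT = €9,599,532.80 − €3,483,400 = €6,116,132.80. Interest = €3,088,176.00.
DOL = €9,599,532.80 ÷ €6,116,132.80 = 1.5695; DFL = €6,116,132.80 ÷ €3,027,956.80 = 2.0199.
Combined leverage = 1.5695 × 2.0199 = 3.1702.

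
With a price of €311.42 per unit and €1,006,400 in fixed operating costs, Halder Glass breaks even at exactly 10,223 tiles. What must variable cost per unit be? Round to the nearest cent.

Contribution per unit must be FC / Q = €1,006,400 / 10,223 = €98.4447.
Variable cost per unit = €311.42 − €98.4447 = €212.98.

€212.98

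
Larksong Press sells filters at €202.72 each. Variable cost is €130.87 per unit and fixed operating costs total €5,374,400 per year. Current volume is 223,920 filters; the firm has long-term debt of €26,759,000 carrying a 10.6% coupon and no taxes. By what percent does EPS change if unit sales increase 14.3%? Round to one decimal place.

+29.2%

Contribution at this volume is 223,920 × €71.85 = €16,088,652.00.
EBIT = €16,088,652.00 − €5,374,400 = €10,714,252.00.
After interest of €2,836,454.00, pre-tax earnings = €7,877,798.00.
Degree of combined leverage = contribution ÷ (EBIT − I) = €16,088,652.00 ÷ €7,877,798.00 = 2.0423.
%ΔEPS = DCL × %ΔSales = 2.0423 × +14.3% = +29.2%.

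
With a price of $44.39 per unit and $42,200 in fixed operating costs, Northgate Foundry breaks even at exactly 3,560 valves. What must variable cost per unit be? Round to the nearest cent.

At break-even, FC = Q × (P − VC), so P − VC = $42,200 ÷ 3,560 = $11.8539.
Hence VC = price − CM = $44.39 − $11.8539 = $32.54.

$32.54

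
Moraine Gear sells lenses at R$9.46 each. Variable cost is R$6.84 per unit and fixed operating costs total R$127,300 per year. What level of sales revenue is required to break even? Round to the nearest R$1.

Contribution margin per unit = R$9.46 − R$6.84 = R$2.62, a CM ratio of R$2.62 ÷ R$9.46 = 0.2770.
Break-even revenue = fixed costs × price ÷ CM = R$127,300 × R$9.46 ÷ R$2.62 = R$459,640.

R$459,640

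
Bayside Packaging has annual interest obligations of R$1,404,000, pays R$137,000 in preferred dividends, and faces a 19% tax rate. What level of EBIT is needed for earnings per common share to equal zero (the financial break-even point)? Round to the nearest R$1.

R$1,573,136

Grossing the preferred dividend up to pre-tax terms: R$137,000 / (1 − 0.19) = R$169,135.80.
Financial break-even EBIT = interest + D_p ÷ (1 − t) = R$1,404,000 + R$169,135.80 = R$1,573,135.80.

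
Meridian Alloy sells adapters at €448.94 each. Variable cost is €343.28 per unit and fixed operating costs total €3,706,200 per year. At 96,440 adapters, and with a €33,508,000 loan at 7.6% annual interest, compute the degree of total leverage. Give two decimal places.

2.59

Total contribution margin = 96,440 × €105.66 = €10,189,850.40.
EBIT = €10,189,850.40 − €3,706,200 = €6,483,650.40. Interest = €2,546,608.00.
DOL = €10,189,850.40 ÷ €6,483,650.40 = 1.5716; DFL = €6,483,650.40 ÷ €3,937,042.40 = 1.6468.
DCL = DOL × DFL = 1.5716 × 1.6468 = 2.5881.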